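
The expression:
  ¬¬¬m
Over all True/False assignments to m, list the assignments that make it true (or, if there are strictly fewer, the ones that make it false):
is true only for:
  m=False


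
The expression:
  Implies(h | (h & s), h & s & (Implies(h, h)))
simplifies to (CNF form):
s | ~h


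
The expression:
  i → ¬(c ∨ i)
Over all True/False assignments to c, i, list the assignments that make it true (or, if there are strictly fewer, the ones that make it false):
is true only for:
  c=False, i=False;
  c=True, i=False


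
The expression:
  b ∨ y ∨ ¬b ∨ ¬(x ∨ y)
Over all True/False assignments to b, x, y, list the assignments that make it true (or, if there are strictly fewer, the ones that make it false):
is always true.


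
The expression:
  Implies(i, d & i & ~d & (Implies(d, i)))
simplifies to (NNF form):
~i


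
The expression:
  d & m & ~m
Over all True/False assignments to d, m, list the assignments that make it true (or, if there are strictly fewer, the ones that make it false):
is never true.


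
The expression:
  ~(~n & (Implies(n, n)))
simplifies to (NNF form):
n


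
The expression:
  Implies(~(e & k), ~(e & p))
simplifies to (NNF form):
k | ~e | ~p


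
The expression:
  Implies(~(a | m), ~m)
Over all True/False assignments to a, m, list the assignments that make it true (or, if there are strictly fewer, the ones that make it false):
is always true.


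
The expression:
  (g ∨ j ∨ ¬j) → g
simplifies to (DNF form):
g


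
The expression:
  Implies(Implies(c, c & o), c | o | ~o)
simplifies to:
True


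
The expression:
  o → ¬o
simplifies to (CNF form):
¬o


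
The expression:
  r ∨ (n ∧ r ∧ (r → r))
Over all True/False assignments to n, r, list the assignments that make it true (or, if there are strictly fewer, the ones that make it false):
is true only for:
  n=False, r=True;
  n=True, r=True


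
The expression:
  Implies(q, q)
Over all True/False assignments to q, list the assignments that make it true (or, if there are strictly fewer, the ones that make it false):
is always true.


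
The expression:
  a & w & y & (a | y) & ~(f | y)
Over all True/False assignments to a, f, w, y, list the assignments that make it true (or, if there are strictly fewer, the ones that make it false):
is never true.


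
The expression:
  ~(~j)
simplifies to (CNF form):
j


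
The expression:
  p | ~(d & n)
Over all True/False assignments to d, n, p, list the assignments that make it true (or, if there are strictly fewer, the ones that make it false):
is false only for:
  d=True, n=True, p=False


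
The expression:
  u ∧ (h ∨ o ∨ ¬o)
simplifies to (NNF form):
u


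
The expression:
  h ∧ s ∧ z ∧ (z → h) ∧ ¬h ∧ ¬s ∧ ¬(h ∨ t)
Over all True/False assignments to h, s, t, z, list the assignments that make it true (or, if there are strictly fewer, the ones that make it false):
is never true.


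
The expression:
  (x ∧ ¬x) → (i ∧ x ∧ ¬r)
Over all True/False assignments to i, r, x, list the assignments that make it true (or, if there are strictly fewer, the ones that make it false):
is always true.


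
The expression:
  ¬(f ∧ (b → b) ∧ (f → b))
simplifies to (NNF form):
¬b ∨ ¬f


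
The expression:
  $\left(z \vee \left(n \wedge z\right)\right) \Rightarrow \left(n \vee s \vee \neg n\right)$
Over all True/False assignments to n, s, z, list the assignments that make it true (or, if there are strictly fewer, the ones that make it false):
is always true.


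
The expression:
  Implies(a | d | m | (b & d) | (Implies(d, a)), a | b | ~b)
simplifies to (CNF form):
True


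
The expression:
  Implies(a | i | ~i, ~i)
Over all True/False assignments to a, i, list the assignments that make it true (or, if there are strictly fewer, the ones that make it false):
is true only for:
  a=False, i=False;
  a=True, i=False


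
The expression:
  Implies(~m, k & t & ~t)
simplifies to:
m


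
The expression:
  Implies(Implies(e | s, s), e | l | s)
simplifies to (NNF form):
e | l | s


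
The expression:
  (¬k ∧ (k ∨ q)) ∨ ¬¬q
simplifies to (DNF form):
q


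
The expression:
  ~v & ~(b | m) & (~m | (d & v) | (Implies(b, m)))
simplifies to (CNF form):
~b & ~m & ~v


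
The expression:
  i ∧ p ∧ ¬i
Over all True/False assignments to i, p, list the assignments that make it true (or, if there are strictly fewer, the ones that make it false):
is never true.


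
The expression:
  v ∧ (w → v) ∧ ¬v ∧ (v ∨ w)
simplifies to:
False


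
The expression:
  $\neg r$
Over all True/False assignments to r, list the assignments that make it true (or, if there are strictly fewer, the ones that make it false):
is true only for:
  r=False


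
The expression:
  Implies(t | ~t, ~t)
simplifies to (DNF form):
~t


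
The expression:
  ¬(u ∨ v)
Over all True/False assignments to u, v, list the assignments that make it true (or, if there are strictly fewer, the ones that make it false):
is true only for:
  u=False, v=False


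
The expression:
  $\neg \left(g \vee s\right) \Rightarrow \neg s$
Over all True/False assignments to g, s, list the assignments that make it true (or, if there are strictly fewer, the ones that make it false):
is always true.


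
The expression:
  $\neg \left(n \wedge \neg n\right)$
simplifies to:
$\text{True}$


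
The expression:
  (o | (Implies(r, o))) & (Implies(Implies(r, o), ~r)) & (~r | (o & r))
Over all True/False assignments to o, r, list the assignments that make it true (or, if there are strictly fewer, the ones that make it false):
is true only for:
  o=False, r=False;
  o=True, r=False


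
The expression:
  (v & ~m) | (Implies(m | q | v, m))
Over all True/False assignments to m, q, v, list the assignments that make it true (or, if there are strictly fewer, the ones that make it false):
is false only for:
  m=False, q=True, v=False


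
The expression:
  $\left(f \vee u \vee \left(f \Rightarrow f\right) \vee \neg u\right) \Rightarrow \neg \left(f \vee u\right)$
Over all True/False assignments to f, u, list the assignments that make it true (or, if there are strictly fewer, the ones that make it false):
is true only for:
  f=False, u=False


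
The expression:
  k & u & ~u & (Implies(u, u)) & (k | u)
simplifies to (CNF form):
False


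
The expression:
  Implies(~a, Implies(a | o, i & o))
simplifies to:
a | i | ~o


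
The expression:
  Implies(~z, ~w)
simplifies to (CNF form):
z | ~w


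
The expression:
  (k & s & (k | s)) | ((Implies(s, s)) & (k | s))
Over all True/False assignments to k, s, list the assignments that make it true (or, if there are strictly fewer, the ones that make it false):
is false only for:
  k=False, s=False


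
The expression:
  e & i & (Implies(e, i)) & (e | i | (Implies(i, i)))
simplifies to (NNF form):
e & i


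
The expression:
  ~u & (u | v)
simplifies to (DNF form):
v & ~u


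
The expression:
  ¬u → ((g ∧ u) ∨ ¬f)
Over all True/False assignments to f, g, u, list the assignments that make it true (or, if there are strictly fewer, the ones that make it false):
is false only for:
  f=True, g=False, u=False;
  f=True, g=True, u=False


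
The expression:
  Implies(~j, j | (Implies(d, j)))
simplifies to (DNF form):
j | ~d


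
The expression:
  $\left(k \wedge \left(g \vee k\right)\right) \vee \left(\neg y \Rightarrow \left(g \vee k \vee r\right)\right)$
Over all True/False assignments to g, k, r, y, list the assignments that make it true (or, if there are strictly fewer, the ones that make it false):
is false only for:
  g=False, k=False, r=False, y=False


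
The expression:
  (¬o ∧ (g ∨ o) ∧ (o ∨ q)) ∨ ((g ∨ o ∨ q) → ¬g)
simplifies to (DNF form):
(q ∧ ¬o) ∨ ¬g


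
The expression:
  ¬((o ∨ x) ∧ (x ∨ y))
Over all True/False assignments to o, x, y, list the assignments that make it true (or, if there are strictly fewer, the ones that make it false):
is true only for:
  o=False, x=False, y=False;
  o=False, x=False, y=True;
  o=True, x=False, y=False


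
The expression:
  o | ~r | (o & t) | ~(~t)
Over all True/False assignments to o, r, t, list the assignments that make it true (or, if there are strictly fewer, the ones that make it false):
is false only for:
  o=False, r=True, t=False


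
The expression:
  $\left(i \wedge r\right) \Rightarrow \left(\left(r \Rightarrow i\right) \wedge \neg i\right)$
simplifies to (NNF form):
$\neg i \vee \neg r$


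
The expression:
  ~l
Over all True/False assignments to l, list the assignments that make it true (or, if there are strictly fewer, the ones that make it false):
is true only for:
  l=False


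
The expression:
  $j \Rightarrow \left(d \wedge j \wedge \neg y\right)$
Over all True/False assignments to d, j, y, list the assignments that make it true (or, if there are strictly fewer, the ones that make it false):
is false only for:
  d=False, j=True, y=False;
  d=False, j=True, y=True;
  d=True, j=True, y=True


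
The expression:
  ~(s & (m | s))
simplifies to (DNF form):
~s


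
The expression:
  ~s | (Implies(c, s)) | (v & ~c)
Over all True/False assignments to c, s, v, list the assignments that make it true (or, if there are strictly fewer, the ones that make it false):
is always true.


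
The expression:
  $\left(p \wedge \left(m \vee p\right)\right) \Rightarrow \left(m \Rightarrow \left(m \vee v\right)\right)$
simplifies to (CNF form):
$\text{True}$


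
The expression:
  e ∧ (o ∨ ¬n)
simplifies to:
e ∧ (o ∨ ¬n)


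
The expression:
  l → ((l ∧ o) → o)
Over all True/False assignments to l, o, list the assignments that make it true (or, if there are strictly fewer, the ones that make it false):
is always true.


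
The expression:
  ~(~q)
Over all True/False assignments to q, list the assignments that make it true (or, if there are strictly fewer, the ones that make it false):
is true only for:
  q=True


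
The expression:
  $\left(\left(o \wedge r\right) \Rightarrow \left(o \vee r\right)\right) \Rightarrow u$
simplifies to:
$u$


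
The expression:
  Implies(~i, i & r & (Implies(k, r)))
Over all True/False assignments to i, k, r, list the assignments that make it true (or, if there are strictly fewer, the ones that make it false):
is true only for:
  i=True, k=False, r=False;
  i=True, k=False, r=True;
  i=True, k=True, r=False;
  i=True, k=True, r=True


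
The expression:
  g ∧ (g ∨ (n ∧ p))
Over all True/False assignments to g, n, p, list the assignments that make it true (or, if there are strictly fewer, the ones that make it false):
is true only for:
  g=True, n=False, p=False;
  g=True, n=False, p=True;
  g=True, n=True, p=False;
  g=True, n=True, p=True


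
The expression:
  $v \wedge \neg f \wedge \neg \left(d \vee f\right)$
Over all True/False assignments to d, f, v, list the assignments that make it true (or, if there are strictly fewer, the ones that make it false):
is true only for:
  d=False, f=False, v=True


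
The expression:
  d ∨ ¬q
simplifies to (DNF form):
d ∨ ¬q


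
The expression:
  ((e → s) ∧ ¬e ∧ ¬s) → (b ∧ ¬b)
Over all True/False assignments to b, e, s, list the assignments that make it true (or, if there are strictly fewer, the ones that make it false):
is false only for:
  b=False, e=False, s=False;
  b=True, e=False, s=False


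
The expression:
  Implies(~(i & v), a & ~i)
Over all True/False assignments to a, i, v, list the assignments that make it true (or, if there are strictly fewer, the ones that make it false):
is true only for:
  a=False, i=True, v=True;
  a=True, i=False, v=False;
  a=True, i=False, v=True;
  a=True, i=True, v=True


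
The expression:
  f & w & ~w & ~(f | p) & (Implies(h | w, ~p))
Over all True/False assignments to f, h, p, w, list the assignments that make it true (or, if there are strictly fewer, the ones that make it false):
is never true.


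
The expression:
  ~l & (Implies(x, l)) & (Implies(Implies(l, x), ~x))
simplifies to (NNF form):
~l & ~x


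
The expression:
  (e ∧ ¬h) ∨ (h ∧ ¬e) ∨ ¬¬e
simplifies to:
e ∨ h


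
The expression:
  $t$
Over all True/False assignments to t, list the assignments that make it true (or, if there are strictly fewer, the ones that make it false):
is true only for:
  t=True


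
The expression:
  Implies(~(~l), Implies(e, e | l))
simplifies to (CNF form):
True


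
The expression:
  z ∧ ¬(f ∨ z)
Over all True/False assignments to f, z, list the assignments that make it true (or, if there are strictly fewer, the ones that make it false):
is never true.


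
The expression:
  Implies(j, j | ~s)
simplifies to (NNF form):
True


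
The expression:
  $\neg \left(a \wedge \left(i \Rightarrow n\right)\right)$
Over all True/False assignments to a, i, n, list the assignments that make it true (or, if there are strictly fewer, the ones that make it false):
is false only for:
  a=True, i=False, n=False;
  a=True, i=False, n=True;
  a=True, i=True, n=True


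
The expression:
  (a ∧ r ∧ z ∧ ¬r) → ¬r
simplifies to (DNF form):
True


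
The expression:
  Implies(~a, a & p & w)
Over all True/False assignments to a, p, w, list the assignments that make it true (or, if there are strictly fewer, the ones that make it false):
is true only for:
  a=True, p=False, w=False;
  a=True, p=False, w=True;
  a=True, p=True, w=False;
  a=True, p=True, w=True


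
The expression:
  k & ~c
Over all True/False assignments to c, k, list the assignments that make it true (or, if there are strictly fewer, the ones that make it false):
is true only for:
  c=False, k=True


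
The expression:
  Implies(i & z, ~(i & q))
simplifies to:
~i | ~q | ~z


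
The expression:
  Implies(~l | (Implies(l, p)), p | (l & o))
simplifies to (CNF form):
l | p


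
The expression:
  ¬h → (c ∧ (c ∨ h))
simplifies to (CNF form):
c ∨ h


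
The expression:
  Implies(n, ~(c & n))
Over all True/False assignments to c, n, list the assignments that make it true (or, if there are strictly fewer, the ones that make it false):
is false only for:
  c=True, n=True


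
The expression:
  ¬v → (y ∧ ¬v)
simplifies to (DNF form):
v ∨ y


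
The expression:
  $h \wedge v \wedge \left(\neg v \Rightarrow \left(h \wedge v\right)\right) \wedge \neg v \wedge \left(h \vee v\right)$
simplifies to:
$\text{False}$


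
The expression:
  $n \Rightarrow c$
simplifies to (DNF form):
$c \vee \neg n$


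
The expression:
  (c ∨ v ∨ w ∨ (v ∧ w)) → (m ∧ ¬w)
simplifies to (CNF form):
¬w ∧ (m ∨ ¬c) ∧ (m ∨ ¬v)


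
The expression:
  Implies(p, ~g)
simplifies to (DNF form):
~g | ~p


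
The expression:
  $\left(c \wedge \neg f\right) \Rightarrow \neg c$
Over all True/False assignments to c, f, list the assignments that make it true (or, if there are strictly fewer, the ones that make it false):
is false only for:
  c=True, f=False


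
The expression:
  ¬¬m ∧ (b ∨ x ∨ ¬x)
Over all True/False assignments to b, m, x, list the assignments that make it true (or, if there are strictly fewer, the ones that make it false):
is true only for:
  b=False, m=True, x=False;
  b=False, m=True, x=True;
  b=True, m=True, x=False;
  b=True, m=True, x=True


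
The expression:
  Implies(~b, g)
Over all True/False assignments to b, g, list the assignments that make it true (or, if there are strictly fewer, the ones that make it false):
is false only for:
  b=False, g=False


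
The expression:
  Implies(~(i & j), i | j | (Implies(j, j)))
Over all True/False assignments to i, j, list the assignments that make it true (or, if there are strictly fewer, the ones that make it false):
is always true.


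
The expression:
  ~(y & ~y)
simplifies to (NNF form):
True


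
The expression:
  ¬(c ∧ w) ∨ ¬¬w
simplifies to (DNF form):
True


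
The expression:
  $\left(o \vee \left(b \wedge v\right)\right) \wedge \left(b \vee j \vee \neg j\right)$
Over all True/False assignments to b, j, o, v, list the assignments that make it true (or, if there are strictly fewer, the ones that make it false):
is false only for:
  b=False, j=False, o=False, v=False;
  b=False, j=False, o=False, v=True;
  b=False, j=True, o=False, v=False;
  b=False, j=True, o=False, v=True;
  b=True, j=False, o=False, v=False;
  b=True, j=True, o=False, v=False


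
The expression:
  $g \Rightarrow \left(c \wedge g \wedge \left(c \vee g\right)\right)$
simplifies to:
$c \vee \neg g$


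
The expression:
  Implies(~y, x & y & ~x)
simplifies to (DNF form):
y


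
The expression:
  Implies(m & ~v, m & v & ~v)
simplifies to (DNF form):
v | ~m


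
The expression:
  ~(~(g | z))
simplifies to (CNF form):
g | z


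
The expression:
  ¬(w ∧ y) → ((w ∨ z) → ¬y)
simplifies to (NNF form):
w ∨ ¬y ∨ ¬z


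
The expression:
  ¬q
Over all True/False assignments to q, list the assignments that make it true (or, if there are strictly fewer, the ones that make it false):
is true only for:
  q=False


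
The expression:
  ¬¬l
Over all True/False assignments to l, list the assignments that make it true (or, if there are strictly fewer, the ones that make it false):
is true only for:
  l=True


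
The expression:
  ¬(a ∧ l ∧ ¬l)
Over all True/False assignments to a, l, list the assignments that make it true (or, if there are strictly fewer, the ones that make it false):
is always true.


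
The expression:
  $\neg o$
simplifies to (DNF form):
$\neg o$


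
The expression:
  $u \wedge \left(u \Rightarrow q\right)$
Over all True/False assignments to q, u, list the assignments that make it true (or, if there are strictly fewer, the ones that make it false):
is true only for:
  q=True, u=True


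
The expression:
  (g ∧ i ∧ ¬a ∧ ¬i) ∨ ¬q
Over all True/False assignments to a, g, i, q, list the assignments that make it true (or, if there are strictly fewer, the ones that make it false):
is true only for:
  a=False, g=False, i=False, q=False;
  a=False, g=False, i=True, q=False;
  a=False, g=True, i=False, q=False;
  a=False, g=True, i=True, q=False;
  a=True, g=False, i=False, q=False;
  a=True, g=False, i=True, q=False;
  a=True, g=True, i=False, q=False;
  a=True, g=True, i=True, q=False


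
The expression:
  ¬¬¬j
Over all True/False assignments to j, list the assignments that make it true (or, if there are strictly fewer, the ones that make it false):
is true only for:
  j=False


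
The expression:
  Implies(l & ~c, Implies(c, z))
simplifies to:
True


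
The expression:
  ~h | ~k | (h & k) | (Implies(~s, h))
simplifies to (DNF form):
True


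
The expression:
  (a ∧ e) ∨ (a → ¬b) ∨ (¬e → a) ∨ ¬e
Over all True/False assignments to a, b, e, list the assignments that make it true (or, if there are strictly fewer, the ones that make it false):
is always true.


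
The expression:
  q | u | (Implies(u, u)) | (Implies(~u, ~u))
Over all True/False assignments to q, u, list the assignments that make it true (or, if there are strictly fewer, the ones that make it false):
is always true.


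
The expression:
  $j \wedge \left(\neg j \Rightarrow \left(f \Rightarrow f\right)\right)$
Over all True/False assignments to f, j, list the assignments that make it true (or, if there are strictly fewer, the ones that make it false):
is true only for:
  f=False, j=True;
  f=True, j=True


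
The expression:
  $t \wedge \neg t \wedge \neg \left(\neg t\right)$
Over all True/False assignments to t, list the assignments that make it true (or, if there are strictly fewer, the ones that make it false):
is never true.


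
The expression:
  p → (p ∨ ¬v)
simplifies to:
True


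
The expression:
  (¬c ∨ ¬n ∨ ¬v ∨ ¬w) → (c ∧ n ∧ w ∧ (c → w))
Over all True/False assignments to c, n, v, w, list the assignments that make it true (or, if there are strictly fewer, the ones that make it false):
is true only for:
  c=True, n=True, v=False, w=True;
  c=True, n=True, v=True, w=True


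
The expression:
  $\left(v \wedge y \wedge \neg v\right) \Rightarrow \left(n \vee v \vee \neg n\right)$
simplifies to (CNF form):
$\text{True}$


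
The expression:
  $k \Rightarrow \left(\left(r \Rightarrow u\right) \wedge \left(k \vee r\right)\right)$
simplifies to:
$u \vee \neg k \vee \neg r$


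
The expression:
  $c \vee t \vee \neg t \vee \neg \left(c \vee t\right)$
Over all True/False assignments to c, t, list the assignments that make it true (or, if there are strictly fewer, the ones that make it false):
is always true.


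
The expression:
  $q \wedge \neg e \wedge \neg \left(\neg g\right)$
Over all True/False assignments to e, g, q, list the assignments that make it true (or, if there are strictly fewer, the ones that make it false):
is true only for:
  e=False, g=True, q=True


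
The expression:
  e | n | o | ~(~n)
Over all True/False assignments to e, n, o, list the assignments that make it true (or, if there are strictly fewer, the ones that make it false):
is false only for:
  e=False, n=False, o=False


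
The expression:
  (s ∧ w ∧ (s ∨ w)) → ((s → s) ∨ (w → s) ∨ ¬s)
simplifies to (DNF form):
True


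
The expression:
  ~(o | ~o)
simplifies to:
False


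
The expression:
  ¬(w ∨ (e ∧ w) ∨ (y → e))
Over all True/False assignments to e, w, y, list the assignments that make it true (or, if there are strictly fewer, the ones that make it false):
is true only for:
  e=False, w=False, y=True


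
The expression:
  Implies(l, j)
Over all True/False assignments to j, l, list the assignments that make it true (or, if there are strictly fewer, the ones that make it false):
is false only for:
  j=False, l=True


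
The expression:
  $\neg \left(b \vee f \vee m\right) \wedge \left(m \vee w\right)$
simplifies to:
$w \wedge \neg b \wedge \neg f \wedge \neg m$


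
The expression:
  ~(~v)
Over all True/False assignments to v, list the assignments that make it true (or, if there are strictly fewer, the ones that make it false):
is true only for:
  v=True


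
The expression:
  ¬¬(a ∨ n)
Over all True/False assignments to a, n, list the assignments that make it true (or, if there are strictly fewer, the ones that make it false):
is false only for:
  a=False, n=False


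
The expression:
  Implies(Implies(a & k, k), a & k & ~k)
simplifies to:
False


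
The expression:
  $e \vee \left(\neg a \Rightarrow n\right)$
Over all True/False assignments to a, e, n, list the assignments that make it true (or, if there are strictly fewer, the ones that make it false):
is false only for:
  a=False, e=False, n=False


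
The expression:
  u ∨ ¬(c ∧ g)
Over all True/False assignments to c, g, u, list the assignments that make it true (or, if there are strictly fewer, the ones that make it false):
is false only for:
  c=True, g=True, u=False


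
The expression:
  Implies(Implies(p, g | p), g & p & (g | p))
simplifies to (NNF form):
g & p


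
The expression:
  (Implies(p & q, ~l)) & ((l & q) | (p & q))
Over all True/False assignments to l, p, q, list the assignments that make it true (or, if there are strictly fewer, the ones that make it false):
is true only for:
  l=False, p=True, q=True;
  l=True, p=False, q=True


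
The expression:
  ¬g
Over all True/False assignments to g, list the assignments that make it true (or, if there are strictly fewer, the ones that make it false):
is true only for:
  g=False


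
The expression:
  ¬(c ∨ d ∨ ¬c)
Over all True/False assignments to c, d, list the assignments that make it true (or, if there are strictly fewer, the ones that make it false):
is never true.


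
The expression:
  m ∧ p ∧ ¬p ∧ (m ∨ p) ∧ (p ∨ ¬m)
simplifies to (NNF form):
False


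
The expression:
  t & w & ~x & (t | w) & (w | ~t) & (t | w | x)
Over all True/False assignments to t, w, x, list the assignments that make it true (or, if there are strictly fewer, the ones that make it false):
is true only for:
  t=True, w=True, x=False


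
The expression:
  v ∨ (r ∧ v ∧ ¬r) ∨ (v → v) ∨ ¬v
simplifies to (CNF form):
True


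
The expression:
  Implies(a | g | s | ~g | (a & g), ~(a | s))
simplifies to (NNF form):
~a & ~s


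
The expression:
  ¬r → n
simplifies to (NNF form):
n ∨ r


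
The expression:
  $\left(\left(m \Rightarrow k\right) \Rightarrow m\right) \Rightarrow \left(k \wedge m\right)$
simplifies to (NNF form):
$k \vee \neg m$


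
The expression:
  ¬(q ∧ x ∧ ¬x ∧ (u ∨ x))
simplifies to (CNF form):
True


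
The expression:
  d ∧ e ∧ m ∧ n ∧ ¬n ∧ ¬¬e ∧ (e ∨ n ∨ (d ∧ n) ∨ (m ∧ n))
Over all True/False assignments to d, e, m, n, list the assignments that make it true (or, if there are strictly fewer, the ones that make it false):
is never true.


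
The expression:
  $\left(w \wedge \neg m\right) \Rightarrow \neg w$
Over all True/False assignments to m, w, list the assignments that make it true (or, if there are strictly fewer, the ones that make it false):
is false only for:
  m=False, w=True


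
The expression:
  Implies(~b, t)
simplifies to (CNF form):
b | t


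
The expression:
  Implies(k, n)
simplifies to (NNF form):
n | ~k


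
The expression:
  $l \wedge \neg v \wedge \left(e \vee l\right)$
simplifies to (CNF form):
$l \wedge \neg v$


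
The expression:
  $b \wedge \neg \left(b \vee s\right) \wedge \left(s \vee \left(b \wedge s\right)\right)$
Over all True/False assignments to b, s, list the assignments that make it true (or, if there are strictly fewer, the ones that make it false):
is never true.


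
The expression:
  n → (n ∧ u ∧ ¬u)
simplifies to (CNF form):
¬n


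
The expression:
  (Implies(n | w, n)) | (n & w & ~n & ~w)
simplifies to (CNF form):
n | ~w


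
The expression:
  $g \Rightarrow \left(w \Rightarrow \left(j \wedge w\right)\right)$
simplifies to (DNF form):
$j \vee \neg g \vee \neg w$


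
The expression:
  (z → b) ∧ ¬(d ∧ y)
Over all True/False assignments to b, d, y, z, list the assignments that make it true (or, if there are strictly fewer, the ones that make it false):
is false only for:
  b=False, d=False, y=False, z=True;
  b=False, d=False, y=True, z=True;
  b=False, d=True, y=False, z=True;
  b=False, d=True, y=True, z=False;
  b=False, d=True, y=True, z=True;
  b=True, d=True, y=True, z=False;
  b=True, d=True, y=True, z=True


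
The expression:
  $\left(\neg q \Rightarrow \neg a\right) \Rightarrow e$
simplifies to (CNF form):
$\left(a \vee e\right) \wedge \left(e \vee \neg q\right)$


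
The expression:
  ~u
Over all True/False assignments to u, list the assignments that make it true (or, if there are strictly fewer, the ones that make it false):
is true only for:
  u=False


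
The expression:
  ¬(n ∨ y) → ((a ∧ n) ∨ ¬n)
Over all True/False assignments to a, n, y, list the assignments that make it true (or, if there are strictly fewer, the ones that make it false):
is always true.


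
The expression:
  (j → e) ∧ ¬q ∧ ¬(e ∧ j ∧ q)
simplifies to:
¬q ∧ (e ∨ ¬j)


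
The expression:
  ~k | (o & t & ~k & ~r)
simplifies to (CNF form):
~k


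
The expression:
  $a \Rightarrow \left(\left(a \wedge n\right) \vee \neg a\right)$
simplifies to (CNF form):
$n \vee \neg a$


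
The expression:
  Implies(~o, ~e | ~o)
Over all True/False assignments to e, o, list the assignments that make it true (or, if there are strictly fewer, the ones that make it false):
is always true.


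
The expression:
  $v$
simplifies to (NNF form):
$v$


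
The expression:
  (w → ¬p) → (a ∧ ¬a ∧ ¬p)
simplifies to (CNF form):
p ∧ w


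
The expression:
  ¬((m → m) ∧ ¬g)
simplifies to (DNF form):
g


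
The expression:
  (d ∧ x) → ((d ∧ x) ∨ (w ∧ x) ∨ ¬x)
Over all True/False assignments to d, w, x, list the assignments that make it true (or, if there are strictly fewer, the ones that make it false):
is always true.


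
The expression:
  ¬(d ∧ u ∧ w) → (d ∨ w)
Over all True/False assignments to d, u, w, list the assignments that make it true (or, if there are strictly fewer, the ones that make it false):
is false only for:
  d=False, u=False, w=False;
  d=False, u=True, w=False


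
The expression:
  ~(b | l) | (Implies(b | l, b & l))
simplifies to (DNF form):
(b & l) | (~b & ~l)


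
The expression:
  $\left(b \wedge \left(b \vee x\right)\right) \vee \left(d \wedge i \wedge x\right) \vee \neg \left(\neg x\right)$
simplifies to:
$b \vee x$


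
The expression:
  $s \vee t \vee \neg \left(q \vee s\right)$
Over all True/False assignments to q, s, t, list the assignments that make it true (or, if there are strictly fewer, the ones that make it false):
is false only for:
  q=True, s=False, t=False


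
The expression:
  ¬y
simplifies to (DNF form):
¬y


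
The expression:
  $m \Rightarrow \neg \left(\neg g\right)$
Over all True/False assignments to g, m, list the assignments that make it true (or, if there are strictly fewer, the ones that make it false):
is false only for:
  g=False, m=True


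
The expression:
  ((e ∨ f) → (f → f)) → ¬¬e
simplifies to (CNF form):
e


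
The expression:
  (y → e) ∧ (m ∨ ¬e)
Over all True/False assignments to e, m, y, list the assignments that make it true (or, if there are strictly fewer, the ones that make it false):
is true only for:
  e=False, m=False, y=False;
  e=False, m=True, y=False;
  e=True, m=True, y=False;
  e=True, m=True, y=True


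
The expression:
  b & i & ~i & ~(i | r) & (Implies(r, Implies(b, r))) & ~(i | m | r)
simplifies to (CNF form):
False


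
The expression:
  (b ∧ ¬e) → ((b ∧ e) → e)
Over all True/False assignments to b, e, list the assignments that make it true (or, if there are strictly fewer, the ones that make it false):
is always true.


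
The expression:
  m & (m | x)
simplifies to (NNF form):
m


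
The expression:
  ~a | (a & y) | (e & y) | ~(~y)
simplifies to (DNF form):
y | ~a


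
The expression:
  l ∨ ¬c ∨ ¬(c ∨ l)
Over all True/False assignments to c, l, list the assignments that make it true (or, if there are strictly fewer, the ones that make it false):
is false only for:
  c=True, l=False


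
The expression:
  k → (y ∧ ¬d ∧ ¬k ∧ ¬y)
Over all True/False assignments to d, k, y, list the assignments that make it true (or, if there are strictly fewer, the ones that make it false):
is true only for:
  d=False, k=False, y=False;
  d=False, k=False, y=True;
  d=True, k=False, y=False;
  d=True, k=False, y=True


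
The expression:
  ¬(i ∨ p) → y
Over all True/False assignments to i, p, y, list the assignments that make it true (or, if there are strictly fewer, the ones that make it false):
is false only for:
  i=False, p=False, y=False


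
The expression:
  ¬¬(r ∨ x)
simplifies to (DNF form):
r ∨ x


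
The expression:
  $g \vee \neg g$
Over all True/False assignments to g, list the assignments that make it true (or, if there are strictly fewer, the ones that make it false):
is always true.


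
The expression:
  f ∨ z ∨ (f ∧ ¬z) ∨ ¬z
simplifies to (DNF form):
True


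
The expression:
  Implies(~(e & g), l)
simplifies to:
l | (e & g)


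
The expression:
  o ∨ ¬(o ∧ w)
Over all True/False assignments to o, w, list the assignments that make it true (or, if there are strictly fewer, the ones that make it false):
is always true.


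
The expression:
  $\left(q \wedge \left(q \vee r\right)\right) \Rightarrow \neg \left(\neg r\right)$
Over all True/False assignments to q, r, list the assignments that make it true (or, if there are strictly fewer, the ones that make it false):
is false only for:
  q=True, r=False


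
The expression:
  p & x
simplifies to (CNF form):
p & x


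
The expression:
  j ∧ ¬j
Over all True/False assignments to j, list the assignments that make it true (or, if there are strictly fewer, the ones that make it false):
is never true.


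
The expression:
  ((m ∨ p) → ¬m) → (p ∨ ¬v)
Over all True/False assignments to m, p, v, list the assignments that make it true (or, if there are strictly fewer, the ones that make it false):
is false only for:
  m=False, p=False, v=True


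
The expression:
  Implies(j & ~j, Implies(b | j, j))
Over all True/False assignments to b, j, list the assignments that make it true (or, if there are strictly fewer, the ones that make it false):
is always true.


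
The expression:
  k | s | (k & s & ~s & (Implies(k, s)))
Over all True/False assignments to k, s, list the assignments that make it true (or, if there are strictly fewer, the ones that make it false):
is false only for:
  k=False, s=False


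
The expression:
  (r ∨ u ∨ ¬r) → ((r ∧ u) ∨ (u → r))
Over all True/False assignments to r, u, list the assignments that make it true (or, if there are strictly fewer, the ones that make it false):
is false only for:
  r=False, u=True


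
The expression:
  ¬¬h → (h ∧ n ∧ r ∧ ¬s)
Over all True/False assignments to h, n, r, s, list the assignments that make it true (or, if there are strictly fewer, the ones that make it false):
is false only for:
  h=True, n=False, r=False, s=False;
  h=True, n=False, r=False, s=True;
  h=True, n=False, r=True, s=False;
  h=True, n=False, r=True, s=True;
  h=True, n=True, r=False, s=False;
  h=True, n=True, r=False, s=True;
  h=True, n=True, r=True, s=True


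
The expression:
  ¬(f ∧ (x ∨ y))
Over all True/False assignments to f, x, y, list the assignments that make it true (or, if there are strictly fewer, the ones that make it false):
is false only for:
  f=True, x=False, y=True;
  f=True, x=True, y=False;
  f=True, x=True, y=True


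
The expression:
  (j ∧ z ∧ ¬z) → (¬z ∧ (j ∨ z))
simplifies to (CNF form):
True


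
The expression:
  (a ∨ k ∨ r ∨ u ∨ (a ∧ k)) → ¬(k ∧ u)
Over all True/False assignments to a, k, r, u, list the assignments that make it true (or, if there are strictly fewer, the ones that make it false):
is false only for:
  a=False, k=True, r=False, u=True;
  a=False, k=True, r=True, u=True;
  a=True, k=True, r=False, u=True;
  a=True, k=True, r=True, u=True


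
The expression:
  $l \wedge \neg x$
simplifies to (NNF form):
$l \wedge \neg x$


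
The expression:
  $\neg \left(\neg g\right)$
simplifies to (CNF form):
$g$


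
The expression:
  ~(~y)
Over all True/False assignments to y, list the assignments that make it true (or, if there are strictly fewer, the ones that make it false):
is true only for:
  y=True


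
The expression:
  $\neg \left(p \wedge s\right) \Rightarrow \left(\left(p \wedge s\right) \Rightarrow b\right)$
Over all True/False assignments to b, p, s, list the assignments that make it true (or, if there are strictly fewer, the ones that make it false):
is always true.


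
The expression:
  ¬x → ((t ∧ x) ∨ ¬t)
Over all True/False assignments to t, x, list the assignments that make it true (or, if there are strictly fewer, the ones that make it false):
is false only for:
  t=True, x=False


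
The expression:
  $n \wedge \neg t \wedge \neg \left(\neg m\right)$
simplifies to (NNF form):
$m \wedge n \wedge \neg t$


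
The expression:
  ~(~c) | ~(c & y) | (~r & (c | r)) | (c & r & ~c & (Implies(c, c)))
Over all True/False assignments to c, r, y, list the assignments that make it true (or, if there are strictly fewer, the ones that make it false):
is always true.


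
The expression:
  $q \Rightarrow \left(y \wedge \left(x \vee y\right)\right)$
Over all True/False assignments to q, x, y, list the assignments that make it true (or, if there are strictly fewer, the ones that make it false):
is false only for:
  q=True, x=False, y=False;
  q=True, x=True, y=False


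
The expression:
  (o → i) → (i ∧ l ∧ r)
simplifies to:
(o ∧ ¬i) ∨ (i ∧ l ∧ r)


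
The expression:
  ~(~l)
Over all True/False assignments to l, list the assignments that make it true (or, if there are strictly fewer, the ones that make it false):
is true only for:
  l=True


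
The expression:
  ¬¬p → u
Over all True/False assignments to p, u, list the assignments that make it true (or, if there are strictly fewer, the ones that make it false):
is false only for:
  p=True, u=False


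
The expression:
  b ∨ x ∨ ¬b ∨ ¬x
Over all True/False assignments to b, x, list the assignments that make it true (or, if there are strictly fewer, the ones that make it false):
is always true.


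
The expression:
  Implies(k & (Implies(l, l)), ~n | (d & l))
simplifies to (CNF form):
(d | ~k | ~n) & (l | ~k | ~n)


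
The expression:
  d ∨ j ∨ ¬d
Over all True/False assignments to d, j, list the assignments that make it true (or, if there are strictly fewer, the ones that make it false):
is always true.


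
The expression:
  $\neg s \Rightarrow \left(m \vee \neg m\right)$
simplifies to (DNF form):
$\text{True}$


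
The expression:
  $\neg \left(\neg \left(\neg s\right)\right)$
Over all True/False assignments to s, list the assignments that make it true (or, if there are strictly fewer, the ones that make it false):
is true only for:
  s=False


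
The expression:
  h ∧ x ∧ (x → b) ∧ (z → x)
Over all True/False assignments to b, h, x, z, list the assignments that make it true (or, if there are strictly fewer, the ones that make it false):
is true only for:
  b=True, h=True, x=True, z=False;
  b=True, h=True, x=True, z=True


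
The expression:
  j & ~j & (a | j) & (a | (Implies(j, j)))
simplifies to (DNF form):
False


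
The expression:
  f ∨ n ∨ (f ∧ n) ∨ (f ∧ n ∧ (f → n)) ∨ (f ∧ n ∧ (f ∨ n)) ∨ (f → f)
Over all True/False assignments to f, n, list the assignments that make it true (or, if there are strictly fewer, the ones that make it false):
is always true.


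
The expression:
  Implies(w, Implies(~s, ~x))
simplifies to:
s | ~w | ~x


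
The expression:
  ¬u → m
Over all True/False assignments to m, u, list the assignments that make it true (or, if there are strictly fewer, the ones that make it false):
is false only for:
  m=False, u=False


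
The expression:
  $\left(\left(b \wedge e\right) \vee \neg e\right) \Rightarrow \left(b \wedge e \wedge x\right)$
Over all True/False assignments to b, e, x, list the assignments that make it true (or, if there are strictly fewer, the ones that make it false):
is true only for:
  b=False, e=True, x=False;
  b=False, e=True, x=True;
  b=True, e=True, x=True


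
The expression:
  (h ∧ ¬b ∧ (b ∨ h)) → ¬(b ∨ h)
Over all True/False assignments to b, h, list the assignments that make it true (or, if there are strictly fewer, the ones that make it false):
is false only for:
  b=False, h=True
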